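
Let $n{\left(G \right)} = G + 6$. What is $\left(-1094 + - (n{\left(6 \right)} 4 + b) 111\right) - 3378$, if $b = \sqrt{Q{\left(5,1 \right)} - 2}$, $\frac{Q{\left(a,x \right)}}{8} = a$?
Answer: $-9800 - 111 \sqrt{38} \approx -10484.0$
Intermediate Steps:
$n{\left(G \right)} = 6 + G$
$Q{\left(a,x \right)} = 8 a$
$b = \sqrt{38}$ ($b = \sqrt{8 \cdot 5 - 2} = \sqrt{40 - 2} = \sqrt{38} \approx 6.1644$)
$\left(-1094 + - (n{\left(6 \right)} 4 + b) 111\right) - 3378 = \left(-1094 + - (\left(6 + 6\right) 4 + \sqrt{38}) 111\right) - 3378 = \left(-1094 + - (12 \cdot 4 + \sqrt{38}) 111\right) - 3378 = \left(-1094 + - (48 + \sqrt{38}) 111\right) - 3378 = \left(-1094 + \left(-48 - \sqrt{38}\right) 111\right) - 3378 = \left(-1094 - \left(5328 + 111 \sqrt{38}\right)\right) - 3378 = \left(-6422 - 111 \sqrt{38}\right) - 3378 = -9800 - 111 \sqrt{38}$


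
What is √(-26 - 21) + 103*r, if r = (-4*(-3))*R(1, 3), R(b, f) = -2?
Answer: -2472 + I*√47 ≈ -2472.0 + 6.8557*I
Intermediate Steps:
r = -24 (r = -4*(-3)*(-2) = 12*(-2) = -24)
√(-26 - 21) + 103*r = √(-26 - 21) + 103*(-24) = √(-47) - 2472 = I*√47 - 2472 = -2472 + I*√47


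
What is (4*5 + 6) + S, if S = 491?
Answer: 517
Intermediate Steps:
(4*5 + 6) + S = (4*5 + 6) + 491 = (20 + 6) + 491 = 26 + 491 = 517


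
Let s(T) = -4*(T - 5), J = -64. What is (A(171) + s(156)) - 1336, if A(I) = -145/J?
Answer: -124015/64 ≈ -1937.7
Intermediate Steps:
A(I) = 145/64 (A(I) = -145/(-64) = -145*(-1/64) = 145/64)
s(T) = 20 - 4*T (s(T) = -4*(-5 + T) = 20 - 4*T)
(A(171) + s(156)) - 1336 = (145/64 + (20 - 4*156)) - 1336 = (145/64 + (20 - 624)) - 1336 = (145/64 - 604) - 1336 = -38511/64 - 1336 = -124015/64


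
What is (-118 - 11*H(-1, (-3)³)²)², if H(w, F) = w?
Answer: 16641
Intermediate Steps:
(-118 - 11*H(-1, (-3)³)²)² = (-118 - 11*(-1)²)² = (-118 - 11*1)² = (-118 - 11)² = (-129)² = 16641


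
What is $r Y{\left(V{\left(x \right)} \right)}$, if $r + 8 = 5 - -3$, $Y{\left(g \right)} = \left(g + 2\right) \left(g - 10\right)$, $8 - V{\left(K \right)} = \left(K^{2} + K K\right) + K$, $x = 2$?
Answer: $0$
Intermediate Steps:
$V{\left(K \right)} = 8 - K - 2 K^{2}$ ($V{\left(K \right)} = 8 - \left(\left(K^{2} + K K\right) + K\right) = 8 - \left(\left(K^{2} + K^{2}\right) + K\right) = 8 - \left(2 K^{2} + K\right) = 8 - \left(K + 2 K^{2}\right) = 8 - K - 2 K^{2}$)
$Y{\left(g \right)} = \left(-10 + g\right) \left(2 + g\right)$ ($Y{\left(g \right)} = \left(2 + g\right) \left(-10 + g\right) = \left(-10 + g\right) \left(2 + g\right)$)
$r = 0$ ($r = -8 + \left(5 - -3\right) = -8 + \left(5 + 3\right) = -8 + 8 = 0$)
$r Y{\left(V{\left(x \right)} \right)} = 0 \left(-20 + \left(8 - 2 - 2 \cdot 2^{2}\right)^{2} - 8 \left(8 - 2 - 2 \cdot 2^{2}\right)\right) = 0 \left(-20 + \left(8 - 2 - 8\right)^{2} - 8 \left(8 - 2 - 8\right)\right) = 0 \left(-20 + \left(-2\right)^{2} - -16\right) = 0 \left(-20 + 4 + 16\right) = 0 \cdot 0 = 0$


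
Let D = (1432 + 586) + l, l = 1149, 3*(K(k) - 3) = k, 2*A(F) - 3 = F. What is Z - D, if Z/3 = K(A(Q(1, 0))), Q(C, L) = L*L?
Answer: -6313/2 ≈ -3156.5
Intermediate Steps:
Q(C, L) = L²
A(F) = 3/2 + F/2
K(k) = 3 + k/3
Z = 21/2 (Z = 3*(3 + (3/2 + (½)*0²)/3) = 3*(3 + (3/2 + (½)*0)/3) = 3*(3 + (3/2 + 0)/3) = 3*(3 + (⅓)*(3/2)) = 3*(3 + ½) = 3*(7/2) = 21/2 ≈ 10.500)
D = 3167 (D = (1432 + 586) + 1149 = 2018 + 1149 = 3167)
Z - D = 21/2 - 1*3167 = 21/2 - 3167 = -6313/2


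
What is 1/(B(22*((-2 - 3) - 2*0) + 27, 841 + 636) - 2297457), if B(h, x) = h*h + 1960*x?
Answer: 1/604352 ≈ 1.6547e-6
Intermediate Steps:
B(h, x) = h² + 1960*x
1/(B(22*((-2 - 3) - 2*0) + 27, 841 + 636) - 2297457) = 1/(((22*((-2 - 3) - 2*0) + 27)² + 1960*(841 + 636)) - 2297457) = 1/(((22*(-5 + 0) + 27)² + 1960*1477) - 2297457) = 1/(((22*(-5) + 27)² + 2894920) - 2297457) = 1/(((-110 + 27)² + 2894920) - 2297457) = 1/(((-83)² + 2894920) - 2297457) = 1/((6889 + 2894920) - 2297457) = 1/(2901809 - 2297457) = 1/604352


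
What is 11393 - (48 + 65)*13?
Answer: 9924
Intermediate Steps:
11393 - (48 + 65)*13 = 11393 - 113*13 = 11393 - 1*1469 = 11393 - 1469 = 9924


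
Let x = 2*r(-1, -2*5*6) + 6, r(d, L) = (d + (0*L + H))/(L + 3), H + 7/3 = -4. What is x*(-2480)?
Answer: -2653600/171 ≈ -15518.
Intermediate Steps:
H = -19/3 (H = -7/3 - 4 = -19/3 ≈ -6.3333)
r(d, L) = (-19/3 + d)/(3 + L) (r(d, L) = (d + (0*L - 19/3))/(L + 3) = (d + (0 - 19/3))/(3 + L) = (d - 19/3)/(3 + L) = (-19/3 + d)/(3 + L))
x = 1070/171 (x = 2*((-19/3 - 1)/(3 - 2*5*6)) + 6 = 2*(-22/3/(3 - 10*6)) + 6 = 2*(-22/3/(3 - 60)) + 6 = 2*(-22/3/(-57)) + 6 = 2*(-1/57*(-22/3)) + 6 = 2*(22/171) + 6 = 44/171 + 6 = 1070/171 ≈ 6.2573)
x*(-2480) = (1070/171)*(-2480) = -2653600/171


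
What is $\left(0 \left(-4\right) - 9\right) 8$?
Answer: $-72$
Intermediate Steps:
$\left(0 \left(-4\right) - 9\right) 8 = \left(0 - 9\right) 8 = \left(-9\right) 8 = -72$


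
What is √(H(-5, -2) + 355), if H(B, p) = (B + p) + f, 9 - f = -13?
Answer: √370 ≈ 19.235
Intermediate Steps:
f = 22 (f = 9 - 1*(-13) = 9 + 13 = 22)
H(B, p) = 22 + B + p (H(B, p) = (B + p) + 22 = 22 + B + p)
√(H(-5, -2) + 355) = √((22 - 5 - 2) + 355) = √(15 + 355) = √370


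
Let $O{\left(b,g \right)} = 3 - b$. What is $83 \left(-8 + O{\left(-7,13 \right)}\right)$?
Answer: $166$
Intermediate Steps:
$83 \left(-8 + O{\left(-7,13 \right)}\right) = 83 \left(-8 + \left(3 - -7\right)\right) = 83 \left(-8 + \left(3 + 7\right)\right) = 83 \left(-8 + 10\right) = 83 \cdot 2 = 166$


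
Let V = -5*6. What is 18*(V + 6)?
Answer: -432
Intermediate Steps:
V = -30
18*(V + 6) = 18*(-30 + 6) = 18*(-24) = -432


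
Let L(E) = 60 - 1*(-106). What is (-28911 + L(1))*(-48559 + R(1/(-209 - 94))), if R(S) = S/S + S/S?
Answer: 1395770965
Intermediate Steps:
R(S) = 2 (R(S) = 1 + 1 = 2)
L(E) = 166 (L(E) = 60 + 106 = 166)
(-28911 + L(1))*(-48559 + R(1/(-209 - 94))) = (-28911 + 166)*(-48559 + 2) = -28745*(-48557) = 1395770965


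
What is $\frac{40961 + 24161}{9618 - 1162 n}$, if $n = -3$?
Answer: $\frac{32561}{6552} \approx 4.9696$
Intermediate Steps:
$\frac{40961 + 24161}{9618 - 1162 n} = \frac{40961 + 24161}{9618 - -3486} = \frac{65122}{9618 + 3486} = \frac{65122}{13104} = 65122 \cdot \frac{1}{13104} = \frac{32561}{6552}$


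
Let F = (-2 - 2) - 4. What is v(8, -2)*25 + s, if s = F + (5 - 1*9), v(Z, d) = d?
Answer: -62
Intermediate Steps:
F = -8 (F = -4 - 4 = -8)
s = -12 (s = -8 + (5 - 1*9) = -8 + (5 - 9) = -8 - 4 = -12)
v(8, -2)*25 + s = -2*25 - 12 = -50 - 12 = -62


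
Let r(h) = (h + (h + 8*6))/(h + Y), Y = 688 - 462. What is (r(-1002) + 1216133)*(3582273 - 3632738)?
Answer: -11906222135315/194 ≈ -6.1372e+10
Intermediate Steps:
Y = 226
r(h) = (48 + 2*h)/(226 + h) (r(h) = (h + (h + 8*6))/(h + 226) = (h + (h + 48))/(226 + h) = (h + (48 + h))/(226 + h) = (48 + 2*h)/(226 + h))
(r(-1002) + 1216133)*(3582273 - 3632738) = (2*(24 - 1002)/(226 - 1002) + 1216133)*(3582273 - 3632738) = (2*(-978)/(-776) + 1216133)*(-50465) = (2*(-1/776)*(-978) + 1216133)*(-50465) = (489/194 + 1216133)*(-50465) = (235930291/194)*(-50465) = -11906222135315/194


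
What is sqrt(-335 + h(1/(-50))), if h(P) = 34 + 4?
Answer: 3*I*sqrt(33) ≈ 17.234*I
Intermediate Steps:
h(P) = 38
sqrt(-335 + h(1/(-50))) = sqrt(-335 + 38) = sqrt(-297) = 3*I*sqrt(33)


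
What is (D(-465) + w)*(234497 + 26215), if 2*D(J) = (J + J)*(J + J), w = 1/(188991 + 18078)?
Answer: 7781991536488104/69023 ≈ 1.1274e+11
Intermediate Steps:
w = 1/207069 ≈ 4.8293e-6
D(J) = 2*J**2 (D(J) = ((J + J)*(J + J))/2 = ((2*J)*(2*J))/2 = (4*J**2)/2 = 2*J**2)
(D(-465) + w)*(234497 + 26215) = (2*(-465)**2 + 1/207069)*(234497 + 26215) = (2*216225 + 1/207069)*260712 = (432450 + 1/207069)*260712 = (89546989051/207069)*260712 = 7781991536488104/69023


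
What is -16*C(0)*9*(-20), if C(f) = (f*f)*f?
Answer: 0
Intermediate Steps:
C(f) = f**3 (C(f) = f**2*f = f**3)
-16*C(0)*9*(-20) = -16*0**3*9*(-20) = -16*0*9*(-20) = -0*(-20) = -16*0 = 0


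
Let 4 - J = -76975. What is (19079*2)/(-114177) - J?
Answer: -8789269441/114177 ≈ -76979.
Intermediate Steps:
J = 76979 (J = 4 - 1*(-76975) = 4 + 76975 = 76979)
(19079*2)/(-114177) - J = (19079*2)/(-114177) - 1*76979 = 38158*(-1/114177) - 76979 = -38158/114177 - 76979 = -8789269441/114177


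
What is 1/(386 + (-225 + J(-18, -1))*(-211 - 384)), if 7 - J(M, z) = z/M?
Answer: 18/2342323 ≈ 7.6847e-6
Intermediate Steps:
J(M, z) = 7 - z/M
1/(386 + (-225 + J(-18, -1))*(-211 - 384)) = 1/(386 + (-225 + (7 - 1*(-1)/(-18)))*(-211 - 384)) = 1/(386 + (-225 + (7 - 1*(-1)*(-1/18)))*(-595)) = 1/(386 + (-225 + (7 - 1/18))*(-595)) = 1/(386 + (-225 + 125/18)*(-595)) = 1/(386 - 3925/18*(-595)) = 1/(386 + 2335375/18) = 1/(2342323/18) = 18/2342323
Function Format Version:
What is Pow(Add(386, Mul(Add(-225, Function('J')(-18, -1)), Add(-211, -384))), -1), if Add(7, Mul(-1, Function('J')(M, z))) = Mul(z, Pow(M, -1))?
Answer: Rational(18, 2342323) ≈ 7.6847e-6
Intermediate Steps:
Function('J')(M, z) = Add(7, Mul(-1, z, Pow(M, -1))) (Function('J')(M, z) = Add(7, Mul(-1, Mul(z, Pow(M, -1)))) = Add(7, Mul(-1, z, Pow(M, -1))))
Pow(Add(386, Mul(Add(-225, Function('J')(-18, -1)), Add(-211, -384))), -1) = Pow(Add(386, Mul(Add(-225, Add(7, Mul(-1, -1, Pow(-18, -1)))), Add(-211, -384))), -1) = Pow(Add(386, Mul(Add(-225, Add(7, Mul(-1, -1, Rational(-1, 18)))), -595)), -1) = Pow(Add(386, Mul(Add(-225, Add(7, Rational(-1, 18))), -595)), -1) = Pow(Add(386, Mul(Add(-225, Rational(125, 18)), -595)), -1) = Pow(Add(386, Mul(Rational(-3925, 18), -595)), -1) = Pow(Add(386, Rational(2335375, 18)), -1) = Pow(Rational(2342323, 18), -1) = Rational(18, 2342323)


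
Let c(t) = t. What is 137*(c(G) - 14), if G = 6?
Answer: -1096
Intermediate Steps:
137*(c(G) - 14) = 137*(6 - 14) = 137*(-8) = -1096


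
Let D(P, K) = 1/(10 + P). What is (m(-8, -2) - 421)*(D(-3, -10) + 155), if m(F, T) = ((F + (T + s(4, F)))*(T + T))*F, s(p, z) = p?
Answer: -665718/7 ≈ -95103.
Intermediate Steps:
m(F, T) = 2*F*T*(4 + F + T) (m(F, T) = ((F + (T + 4))*(T + T))*F = ((F + (4 + T))*(2*T))*F = ((4 + F + T)*(2*T))*F = (2*T*(4 + F + T))*F = 2*F*T*(4 + F + T))
(m(-8, -2) - 421)*(D(-3, -10) + 155) = (2*(-8)*(-2)*(4 - 8 - 2) - 421)*(1/(10 - 3) + 155) = (2*(-8)*(-2)*(-6) - 421)*(1/7 + 155) = (-192 - 421)*(⅐ + 155) = -613*1086/7 = -665718/7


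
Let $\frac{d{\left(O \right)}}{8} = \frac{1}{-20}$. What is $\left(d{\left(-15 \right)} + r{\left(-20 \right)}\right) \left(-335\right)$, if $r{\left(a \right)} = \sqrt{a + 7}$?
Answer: $134 - 335 i \sqrt{13} \approx 134.0 - 1207.9 i$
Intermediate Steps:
$d{\left(O \right)} = - \frac{2}{5}$ ($d{\left(O \right)} = \frac{8}{-20} = 8 \left(- \frac{1}{20}\right) = - \frac{2}{5}$)
$r{\left(a \right)} = \sqrt{7 + a}$
$\left(d{\left(-15 \right)} + r{\left(-20 \right)}\right) \left(-335\right) = \left(- \frac{2}{5} + \sqrt{7 - 20}\right) \left(-335\right) = \left(- \frac{2}{5} + \sqrt{-13}\right) \left(-335\right) = \left(- \frac{2}{5} + i \sqrt{13}\right) \left(-335\right) = 134 - 335 i \sqrt{13}$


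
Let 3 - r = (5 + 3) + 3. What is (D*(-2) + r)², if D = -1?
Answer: 36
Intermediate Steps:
r = -8 (r = 3 - ((5 + 3) + 3) = 3 - (8 + 3) = 3 - 1*11 = 3 - 11 = -8)
(D*(-2) + r)² = (-1*(-2) - 8)² = (2 - 8)² = (-6)² = 36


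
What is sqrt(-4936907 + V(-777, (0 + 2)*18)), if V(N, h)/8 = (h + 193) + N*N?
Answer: I*sqrt(105243) ≈ 324.41*I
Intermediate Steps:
V(N, h) = 1544 + 8*h + 8*N**2 (V(N, h) = 8*((h + 193) + N*N) = 8*((193 + h) + N**2) = 8*(193 + h + N**2) = 1544 + 8*h + 8*N**2)
sqrt(-4936907 + V(-777, (0 + 2)*18)) = sqrt(-4936907 + (1544 + 8*((0 + 2)*18) + 8*(-777)**2)) = sqrt(-4936907 + (1544 + 8*(2*18) + 8*603729)) = sqrt(-4936907 + (1544 + 8*36 + 4829832)) = sqrt(-4936907 + (1544 + 288 + 4829832)) = sqrt(-4936907 + 4831664) = sqrt(-105243) = I*sqrt(105243)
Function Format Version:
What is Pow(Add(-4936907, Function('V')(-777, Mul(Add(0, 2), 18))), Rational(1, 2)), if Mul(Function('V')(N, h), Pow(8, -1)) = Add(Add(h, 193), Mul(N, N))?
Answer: Mul(I, Pow(105243, Rational(1, 2))) ≈ Mul(324.41, I)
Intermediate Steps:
Function('V')(N, h) = Add(1544, Mul(8, h), Mul(8, Pow(N, 2))) (Function('V')(N, h) = Mul(8, Add(Add(h, 193), Mul(N, N))) = Mul(8, Add(Add(193, h), Pow(N, 2))) = Mul(8, Add(193, h, Pow(N, 2))) = Add(1544, Mul(8, h), Mul(8, Pow(N, 2))))
Pow(Add(-4936907, Function('V')(-777, Mul(Add(0, 2), 18))), Rational(1, 2)) = Pow(Add(-4936907, Add(1544, Mul(8, Mul(Add(0, 2), 18)), Mul(8, Pow(-777, 2)))), Rational(1, 2)) = Pow(Add(-4936907, Add(1544, Mul(8, Mul(2, 18)), Mul(8, 603729))), Rational(1, 2)) = Pow(Add(-4936907, Add(1544, Mul(8, 36), 4829832)), Rational(1, 2)) = Pow(Add(-4936907, Add(1544, 288, 4829832)), Rational(1, 2)) = Pow(Add(-4936907, 4831664), Rational(1, 2)) = Pow(-105243, Rational(1, 2)) = Mul(I, Pow(105243, Rational(1, 2)))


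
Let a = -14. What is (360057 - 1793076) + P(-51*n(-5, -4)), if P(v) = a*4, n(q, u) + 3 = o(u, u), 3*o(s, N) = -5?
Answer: -1433075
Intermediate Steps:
o(s, N) = -5/3 (o(s, N) = (⅓)*(-5) = -5/3)
n(q, u) = -14/3 (n(q, u) = -3 - 5/3 = -14/3)
P(v) = -56 (P(v) = -14*4 = -56)
(360057 - 1793076) + P(-51*n(-5, -4)) = (360057 - 1793076) - 56 = -1433019 - 56 = -1433075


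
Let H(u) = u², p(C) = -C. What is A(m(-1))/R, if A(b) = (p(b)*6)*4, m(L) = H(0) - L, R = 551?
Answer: -24/551 ≈ -0.043557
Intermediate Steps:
m(L) = -L (m(L) = 0² - L = 0 - L = -L)
A(b) = -24*b (A(b) = (-b*6)*4 = -6*b*4 = -24*b)
A(m(-1))/R = -(-24)*(-1)/551 = -24*1*(1/551) = -24*1/551 = -24/551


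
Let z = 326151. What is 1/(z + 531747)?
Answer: 1/857898 ≈ 1.1656e-6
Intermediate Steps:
1/(z + 531747) = 1/(326151 + 531747) = 1/857898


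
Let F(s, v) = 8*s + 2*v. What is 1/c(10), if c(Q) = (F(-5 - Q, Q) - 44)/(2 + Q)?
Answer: -1/12 ≈ -0.083333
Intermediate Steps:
F(s, v) = 2*v + 8*s
c(Q) = (-84 - 6*Q)/(2 + Q) (c(Q) = ((2*Q + 8*(-5 - Q)) - 44)/(2 + Q) = ((2*Q + (-40 - 8*Q)) - 44)/(2 + Q) = ((-40 - 6*Q) - 44)/(2 + Q) = (-84 - 6*Q)/(2 + Q))
1/c(10) = 1/(6*(-14 - 1*10)/(2 + 10)) = 1/(6*(-14 - 10)/12) = 1/(6*(1/12)*(-24)) = 1/(-12) = -1/12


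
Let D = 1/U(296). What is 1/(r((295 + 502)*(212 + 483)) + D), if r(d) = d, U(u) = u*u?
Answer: 87616/48531816641 ≈ 1.8053e-6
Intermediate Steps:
U(u) = u²
D = 1/87616 (D = 1/(296²) = 1/87616 ≈ 1.1413e-5)
1/(r((295 + 502)*(212 + 483)) + D) = 1/((295 + 502)*(212 + 483) + 1/87616) = 1/(797*695 + 1/87616) = 1/(553915 + 1/87616) = 1/(48531816641/87616) = 87616/48531816641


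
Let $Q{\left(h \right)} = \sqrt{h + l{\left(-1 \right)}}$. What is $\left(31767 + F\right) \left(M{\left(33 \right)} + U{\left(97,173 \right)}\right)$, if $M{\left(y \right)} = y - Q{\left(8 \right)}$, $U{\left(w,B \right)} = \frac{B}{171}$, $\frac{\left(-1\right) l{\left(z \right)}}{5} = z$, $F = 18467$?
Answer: $\frac{292160944}{171} - 50234 \sqrt{13} \approx 1.5274 \cdot 10^{6}$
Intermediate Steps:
$l{\left(z \right)} = - 5 z$
$Q{\left(h \right)} = \sqrt{5 + h}$ ($Q{\left(h \right)} = \sqrt{h - -5} = \sqrt{h + 5} = \sqrt{5 + h}$)
$U{\left(w,B \right)} = \frac{B}{171}$ ($U{\left(w,B \right)} = B \frac{1}{171} = \frac{B}{171}$)
$M{\left(y \right)} = y - \sqrt{13}$ ($M{\left(y \right)} = y - \sqrt{5 + 8} = y - \sqrt{13}$)
$\left(31767 + F\right) \left(M{\left(33 \right)} + U{\left(97,173 \right)}\right) = \left(31767 + 18467\right) \left(\left(33 - \sqrt{13}\right) + \frac{1}{171} \cdot 173\right) = 50234 \left(\left(33 - \sqrt{13}\right) + \frac{173}{171}\right) = 50234 \left(\frac{5816}{171} - \sqrt{13}\right) = \frac{292160944}{171} - 50234 \sqrt{13}$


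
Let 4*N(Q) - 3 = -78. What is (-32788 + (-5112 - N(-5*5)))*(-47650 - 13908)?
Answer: 4663787975/2 ≈ 2.3319e+9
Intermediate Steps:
N(Q) = -75/4 (N(Q) = ¾ + (¼)*(-78) = ¾ - 39/2 = -75/4)
(-32788 + (-5112 - N(-5*5)))*(-47650 - 13908) = (-32788 + (-5112 - 1*(-75/4)))*(-47650 - 13908) = (-32788 + (-5112 + 75/4))*(-61558) = (-32788 - 20373/4)*(-61558) = -151525/4*(-61558) = 4663787975/2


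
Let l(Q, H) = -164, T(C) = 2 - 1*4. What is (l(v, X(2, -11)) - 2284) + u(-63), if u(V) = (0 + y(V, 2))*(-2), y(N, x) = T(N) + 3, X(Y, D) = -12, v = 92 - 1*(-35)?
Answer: -2450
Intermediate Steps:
T(C) = -2 (T(C) = 2 - 4 = -2)
v = 127 (v = 92 + 35 = 127)
y(N, x) = 1 (y(N, x) = -2 + 3 = 1)
u(V) = -2 (u(V) = (0 + 1)*(-2) = 1*(-2) = -2)
(l(v, X(2, -11)) - 2284) + u(-63) = (-164 - 2284) - 2 = -2448 - 2 = -2450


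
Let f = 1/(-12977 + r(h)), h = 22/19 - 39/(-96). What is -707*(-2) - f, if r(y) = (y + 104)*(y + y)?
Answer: 3305263123866/2337526831 ≈ 1414.0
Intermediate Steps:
h = 951/608 (h = 22*(1/19) - 39*(-1/96) = 22/19 + 13/32 = 951/608 ≈ 1.5641)
r(y) = 2*y*(104 + y) (r(y) = (104 + y)*(2*y) = 2*y*(104 + y))
f = -184832/2337526831 (f = 1/(-12977 + 2*(951/608)*(104 + 951/608)) = 1/(-12977 + 2*(951/608)*(64183/608)) = 1/(-12977 + 61038033/184832) = 1/(-2337526831/184832) = -184832/2337526831 ≈ -7.9072e-5)
-707*(-2) - f = -707*(-2) - 1*(-184832/2337526831) = 1414 + 184832/2337526831 = 3305263123866/2337526831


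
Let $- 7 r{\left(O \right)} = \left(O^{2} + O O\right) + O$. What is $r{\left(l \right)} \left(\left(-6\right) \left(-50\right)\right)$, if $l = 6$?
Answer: $- \frac{23400}{7} \approx -3342.9$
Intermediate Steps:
$r{\left(O \right)} = - \frac{2 O^{2}}{7} - \frac{O}{7}$ ($r{\left(O \right)} = - \frac{\left(O^{2} + O O\right) + O}{7} = - \frac{\left(O^{2} + O^{2}\right) + O}{7} = - \frac{2 O^{2} + O}{7} = - \frac{O + 2 O^{2}}{7} = - \frac{2 O^{2}}{7} - \frac{O}{7}$)
$r{\left(l \right)} \left(\left(-6\right) \left(-50\right)\right) = \left(- \frac{1}{7}\right) 6 \left(1 + 2 \cdot 6\right) \left(\left(-6\right) \left(-50\right)\right) = \left(- \frac{1}{7}\right) 6 \left(1 + 12\right) 300 = \left(- \frac{1}{7}\right) 6 \cdot 13 \cdot 300 = \left(- \frac{78}{7}\right) 300 = - \frac{23400}{7}$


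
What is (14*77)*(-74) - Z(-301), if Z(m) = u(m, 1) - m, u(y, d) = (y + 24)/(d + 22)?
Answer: -1841402/23 ≈ -80061.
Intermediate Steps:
u(y, d) = (24 + y)/(22 + d)
Z(m) = 24/23 - 22*m/23 (Z(m) = (24 + m)/(22 + 1) - m = (24 + m)/23 - m = (24/23 + m/23) - m = 24/23 - 22*m/23)
(14*77)*(-74) - Z(-301) = (14*77)*(-74) - (24/23 - 22/23*(-301)) = 1078*(-74) - (24/23 + 6622/23) = -79772 - 1*6646/23 = -79772 - 6646/23 = -1841402/23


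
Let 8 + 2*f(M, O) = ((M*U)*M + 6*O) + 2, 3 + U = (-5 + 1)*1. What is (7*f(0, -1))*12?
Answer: -504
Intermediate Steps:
U = -7 (U = -3 + (-5 + 1)*1 = -3 - 4*1 = -3 - 4 = -7)
f(M, O) = -3 + 3*O - 7*M**2/2 (f(M, O) = -4 + (((M*(-7))*M + 6*O) + 2)/2 = -4 + (((-7*M)*M + 6*O) + 2)/2 = -4 + ((-7*M**2 + 6*O) + 2)/2 = -4 + (2 - 7*M**2 + 6*O)/2 = -4 + (1 + 3*O - 7*M**2/2) = -3 + 3*O - 7*M**2/2)
(7*f(0, -1))*12 = (7*(-3 + 3*(-1) - 7/2*0**2))*12 = (7*(-3 - 3 - 7/2*0))*12 = (7*(-3 - 3 + 0))*12 = (7*(-6))*12 = -42*12 = -504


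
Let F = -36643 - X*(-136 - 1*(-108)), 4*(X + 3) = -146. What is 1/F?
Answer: -1/37749 ≈ -2.6491e-5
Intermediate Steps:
X = -79/2 (X = -3 + (¼)*(-146) = -3 - 73/2 = -79/2 ≈ -39.500)
F = -37749 (F = -36643 - (-79)*(-136 - 1*(-108))/2 = -36643 - (-79)*(-136 + 108)/2 = -36643 - (-79)*(-28)/2 = -36643 - 1*1106 = -36643 - 1106 = -37749)
1/F = 1/(-37749) = -1/37749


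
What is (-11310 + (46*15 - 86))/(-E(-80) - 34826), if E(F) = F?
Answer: 5353/17373 ≈ 0.30812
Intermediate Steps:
(-11310 + (46*15 - 86))/(-E(-80) - 34826) = (-11310 + (46*15 - 86))/(-1*(-80) - 34826) = (-11310 + (690 - 86))/(80 - 34826) = (-11310 + 604)/(-34746) = -10706*(-1/34746) = 5353/17373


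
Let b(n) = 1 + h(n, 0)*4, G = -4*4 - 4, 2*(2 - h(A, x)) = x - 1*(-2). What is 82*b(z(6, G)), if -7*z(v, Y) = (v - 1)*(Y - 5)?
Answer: 410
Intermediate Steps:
h(A, x) = 1 - x/2 (h(A, x) = 2 - (x - 1*(-2))/2 = 2 - (x + 2)/2 = 2 - (2 + x)/2 = 2 + (-1 - x/2) = 1 - x/2)
G = -20 (G = -16 - 4 = -20)
z(v, Y) = -(-1 + v)*(-5 + Y)/7 (z(v, Y) = -(v - 1)*(Y - 5)/7 = -(-1 + v)*(-5 + Y)/7)
b(n) = 5 (b(n) = 1 + (1 - 1/2*0)*4 = 1 + (1 + 0)*4 = 1 + 1*4 = 1 + 4 = 5)
82*b(z(6, G)) = 82*5 = 410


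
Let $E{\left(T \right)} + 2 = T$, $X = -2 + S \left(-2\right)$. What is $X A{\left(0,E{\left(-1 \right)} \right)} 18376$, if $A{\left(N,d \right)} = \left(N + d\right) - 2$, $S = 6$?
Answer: $1286320$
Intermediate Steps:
$X = -14$ ($X = -2 + 6 \left(-2\right) = -2 - 12 = -14$)
$E{\left(T \right)} = -2 + T$
$A{\left(N,d \right)} = -2 + N + d$
$X A{\left(0,E{\left(-1 \right)} \right)} 18376 = - 14 \left(-2 + 0 - 3\right) 18376 = \left(-14\right) \left(-5\right) 18376 = 70 \cdot 18376 = 1286320$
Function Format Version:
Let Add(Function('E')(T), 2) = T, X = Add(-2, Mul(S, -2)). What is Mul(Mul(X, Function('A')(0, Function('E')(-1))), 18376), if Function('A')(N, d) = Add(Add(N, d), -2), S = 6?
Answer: 1286320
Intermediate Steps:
X = -14 (X = Add(-2, Mul(6, -2)) = Add(-2, -12) = -14)
Function('E')(T) = Add(-2, T)
Function('A')(N, d) = Add(-2, N, d)
Mul(Mul(X, Function('A')(0, Function('E')(-1))), 18376) = Mul(Mul(-14, Add(-2, 0, Add(-2, -1))), 18376) = Mul(Mul(-14, Add(-2, 0, -3)), 18376) = Mul(Mul(-14, -5), 18376) = Mul(70, 18376) = 1286320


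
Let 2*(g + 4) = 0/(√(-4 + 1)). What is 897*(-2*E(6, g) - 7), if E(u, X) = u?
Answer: -17043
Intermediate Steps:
g = -4 (g = -4 + (0/(√(-4 + 1)))/2 = -4 + (0/(√(-3)))/2 = -4 + (0/((I*√3)))/2 = -4 + (0*(-I*√3/3))/2 = -4 + (½)*0 = -4 + 0 = -4)
897*(-2*E(6, g) - 7) = 897*(-2*6 - 7) = 897*(-12 - 7) = 897*(-19) = -17043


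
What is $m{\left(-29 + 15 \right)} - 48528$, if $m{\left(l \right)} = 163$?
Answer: $-48365$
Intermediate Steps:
$m{\left(-29 + 15 \right)} - 48528 = 163 - 48528 = -48365$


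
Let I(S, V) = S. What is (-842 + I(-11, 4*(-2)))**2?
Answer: 727609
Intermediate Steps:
(-842 + I(-11, 4*(-2)))**2 = (-842 - 11)**2 = (-853)**2 = 727609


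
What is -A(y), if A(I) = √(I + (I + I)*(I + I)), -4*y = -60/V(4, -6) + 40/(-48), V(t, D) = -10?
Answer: -5*√31/12 ≈ -2.3199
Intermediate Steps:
y = -31/24 (y = -(-60/(-10) + 40/(-48))/4 = -(-60*(-⅒) + 40*(-1/48))/4 = -(6 - ⅚)/4 = -¼*31/6 = -31/24 ≈ -1.2917)
A(I) = √(I + 4*I²) (A(I) = √(I + (2*I)*(2*I)) = √(I + 4*I²))
-A(y) = -√(-31*(1 + 4*(-31/24))/24) = -√(-31*(1 - 31/6)/24) = -√(-31/24*(-25/6)) = -√(775/144) = -5*√31/12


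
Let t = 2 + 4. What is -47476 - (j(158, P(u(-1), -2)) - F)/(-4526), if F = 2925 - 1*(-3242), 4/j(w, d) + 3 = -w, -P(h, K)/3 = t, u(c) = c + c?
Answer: -34596089427/728686 ≈ -47477.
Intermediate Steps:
u(c) = 2*c
t = 6
P(h, K) = -18 (P(h, K) = -3*6 = -18)
j(w, d) = 4/(-3 - w)
F = 6167 (F = 2925 + 3242 = 6167)
-47476 - (j(158, P(u(-1), -2)) - F)/(-4526) = -47476 - (-4/(3 + 158) - 1*6167)/(-4526) = -47476 - (-4/161 - 6167)*(-1)/4526 = -47476 - (-992891)*(-1)/(161*4526) = -47476 - 1*992891/728686 = -47476 - 992891/728686 = -34596089427/728686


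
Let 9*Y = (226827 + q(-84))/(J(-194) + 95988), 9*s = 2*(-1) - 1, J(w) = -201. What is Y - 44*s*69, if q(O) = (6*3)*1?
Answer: 96961649/95787 ≈ 1012.3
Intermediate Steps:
s = -⅓ (s = (2*(-1) - 1)/9 = (-2 - 1)/9 = (⅑)*(-3) = -⅓ ≈ -0.33333)
q(O) = 18 (q(O) = 18*1 = 18)
Y = 25205/95787 (Y = ((226827 + 18)/(-201 + 95988))/9 = (226845/95787)/9 = (226845*(1/95787))/9 = (⅑)*(25205/10643) = 25205/95787 ≈ 0.26314)
Y - 44*s*69 = 25205/95787 - 44*(-⅓)*69 = 25205/95787 + (44/3)*69 = 25205/95787 + 1012 = 96961649/95787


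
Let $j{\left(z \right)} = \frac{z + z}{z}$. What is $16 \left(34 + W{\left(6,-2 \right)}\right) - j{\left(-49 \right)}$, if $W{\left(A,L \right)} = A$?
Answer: $638$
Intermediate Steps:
$j{\left(z \right)} = 2$ ($j{\left(z \right)} = \frac{2 z}{z} = 2$)
$16 \left(34 + W{\left(6,-2 \right)}\right) - j{\left(-49 \right)} = 16 \left(34 + 6\right) - 2 = 16 \cdot 40 - 2 = 640 - 2 = 638$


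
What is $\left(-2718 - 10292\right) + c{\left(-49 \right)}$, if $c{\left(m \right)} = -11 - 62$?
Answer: $-13083$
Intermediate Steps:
$c{\left(m \right)} = -73$ ($c{\left(m \right)} = -11 - 62 = -73$)
$\left(-2718 - 10292\right) + c{\left(-49 \right)} = \left(-2718 - 10292\right) - 73 = -13010 - 73 = -13083$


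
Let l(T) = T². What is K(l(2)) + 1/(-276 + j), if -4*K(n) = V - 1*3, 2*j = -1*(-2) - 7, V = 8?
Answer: -2793/2228 ≈ -1.2536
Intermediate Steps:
j = -5/2 (j = (-1*(-2) - 7)/2 = (2 - 7)/2 = (½)*(-5) = -5/2 ≈ -2.5000)
K(n) = -5/4 (K(n) = -(8 - 1*3)/4 = -(8 - 3)/4 = -¼*5 = -5/4)
K(l(2)) + 1/(-276 + j) = -5/4 + 1/(-276 - 5/2) = -5/4 + 1/(-557/2) = -5/4 - 2/557 = -2793/2228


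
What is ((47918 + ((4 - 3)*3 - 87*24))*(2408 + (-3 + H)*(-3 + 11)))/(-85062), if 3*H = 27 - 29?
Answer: -163532144/127593 ≈ -1281.7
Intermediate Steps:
H = -2/3 (H = (27 - 29)/3 = (1/3)*(-2) = -2/3 ≈ -0.66667)
((47918 + ((4 - 3)*3 - 87*24))*(2408 + (-3 + H)*(-3 + 11)))/(-85062) = ((47918 + ((4 - 3)*3 - 87*24))*(2408 + (-3 - 2/3)*(-3 + 11)))/(-85062) = ((47918 + (1*3 - 2088))*(2408 - 11/3*8))*(-1/85062) = ((47918 + (3 - 2088))*(2408 - 88/3))*(-1/85062) = ((47918 - 2085)*(7136/3))*(-1/85062) = (45833*(7136/3))*(-1/85062) = (327064288/3)*(-1/85062) = -163532144/127593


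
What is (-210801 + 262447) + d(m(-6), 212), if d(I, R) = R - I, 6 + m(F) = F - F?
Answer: 51864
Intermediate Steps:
m(F) = -6 (m(F) = -6 + (F - F) = -6 + 0 = -6)
(-210801 + 262447) + d(m(-6), 212) = (-210801 + 262447) + (212 - 1*(-6)) = 51646 + (212 + 6) = 51646 + 218 = 51864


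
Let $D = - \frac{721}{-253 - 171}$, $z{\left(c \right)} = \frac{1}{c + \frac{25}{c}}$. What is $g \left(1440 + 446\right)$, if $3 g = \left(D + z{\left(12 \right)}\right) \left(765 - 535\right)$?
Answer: $\frac{13765682965}{53742} \approx 2.5614 \cdot 10^{5}$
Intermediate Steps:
$D = \frac{721}{424}$ ($D = - \frac{721}{-424} = \left(-721\right) \left(- \frac{1}{424}\right) = \frac{721}{424} \approx 1.7005$)
$g = \frac{14597755}{107484}$ ($g = \frac{\left(\frac{721}{424} + \frac{12}{25 + 12^{2}}\right) \left(765 - 535\right)}{3} = \frac{\left(\frac{721}{424} + \frac{12}{25 + 144}\right) 230}{3} = \frac{\left(\frac{721}{424} + \frac{12}{169}\right) 230}{3} = \frac{\frac{126937}{71656} \cdot 230}{3} = \frac{1}{3} \cdot \frac{14597755}{35828} = \frac{14597755}{107484} \approx 135.81$)
$g \left(1440 + 446\right) = \frac{14597755 \left(1440 + 446\right)}{107484} = \frac{14597755}{107484} \cdot 1886 = \frac{13765682965}{53742}$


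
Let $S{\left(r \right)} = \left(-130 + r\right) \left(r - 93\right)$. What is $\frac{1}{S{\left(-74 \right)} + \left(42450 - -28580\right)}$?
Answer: $\frac{1}{105098} \approx 9.5149 \cdot 10^{-6}$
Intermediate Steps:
$S{\left(r \right)} = \left(-130 + r\right) \left(-93 + r\right)$
$\frac{1}{S{\left(-74 \right)} + \left(42450 - -28580\right)} = \frac{1}{\left(12090 + \left(-74\right)^{2} - -16502\right) + \left(42450 - -28580\right)} = \frac{1}{\left(12090 + 5476 + 16502\right) + \left(42450 + 28580\right)} = \frac{1}{34068 + 71030} = \frac{1}{105098}$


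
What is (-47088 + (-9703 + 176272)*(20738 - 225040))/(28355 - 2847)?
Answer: -17015213463/12754 ≈ -1.3341e+6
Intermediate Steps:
(-47088 + (-9703 + 176272)*(20738 - 225040))/(28355 - 2847) = (-47088 + 166569*(-204302))/25508 = (-47088 - 34030379838)*(1/25508) = -34030426926*1/25508 = -17015213463/12754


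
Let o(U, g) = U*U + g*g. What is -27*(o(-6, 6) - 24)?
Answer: -1296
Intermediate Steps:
o(U, g) = U² + g²
-27*(o(-6, 6) - 24) = -27*(((-6)² + 6²) - 24) = -27*((36 + 36) - 24) = -27*(72 - 24) = -27*48 = -1296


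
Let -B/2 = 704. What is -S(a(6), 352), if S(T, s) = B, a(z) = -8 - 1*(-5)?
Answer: 1408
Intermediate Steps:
B = -1408 (B = -2*704 = -1408)
a(z) = -3 (a(z) = -8 + 5 = -3)
S(T, s) = -1408
-S(a(6), 352) = -1*(-1408) = 1408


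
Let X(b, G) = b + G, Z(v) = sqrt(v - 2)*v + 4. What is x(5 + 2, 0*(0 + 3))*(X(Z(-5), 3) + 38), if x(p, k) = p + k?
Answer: 315 - 35*I*sqrt(7) ≈ 315.0 - 92.601*I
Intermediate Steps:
x(p, k) = k + p
Z(v) = 4 + v*sqrt(-2 + v) (Z(v) = sqrt(-2 + v)*v + 4 = v*sqrt(-2 + v) + 4 = 4 + v*sqrt(-2 + v))
X(b, G) = G + b
x(5 + 2, 0*(0 + 3))*(X(Z(-5), 3) + 38) = (0*(0 + 3) + (5 + 2))*((3 + (4 - 5*sqrt(-2 - 5))) + 38) = (0*3 + 7)*((3 + (4 - 5*I*sqrt(7))) + 38) = (0 + 7)*((3 + (4 - 5*I*sqrt(7))) + 38) = 7*((3 + (4 - 5*I*sqrt(7))) + 38) = 7*((7 - 5*I*sqrt(7)) + 38) = 7*(45 - 5*I*sqrt(7)) = 315 - 35*I*sqrt(7)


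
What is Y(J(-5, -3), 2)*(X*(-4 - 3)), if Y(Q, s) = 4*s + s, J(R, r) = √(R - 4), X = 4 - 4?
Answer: 0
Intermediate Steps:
X = 0
J(R, r) = √(-4 + R)
Y(Q, s) = 5*s
Y(J(-5, -3), 2)*(X*(-4 - 3)) = (5*2)*(0*(-4 - 3)) = 10*(0*(-7)) = 10*0 = 0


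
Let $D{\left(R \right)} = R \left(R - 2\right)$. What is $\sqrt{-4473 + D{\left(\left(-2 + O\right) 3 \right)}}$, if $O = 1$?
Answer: $i \sqrt{4458} \approx 66.768 i$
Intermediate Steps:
$D{\left(R \right)} = R \left(-2 + R\right)$
$\sqrt{-4473 + D{\left(\left(-2 + O\right) 3 \right)}} = \sqrt{-4473 + \left(-2 + 1\right) 3 \left(-2 + \left(-2 + 1\right) 3\right)} = \sqrt{-4473 + \left(-1\right) 3 \left(-2 - 3\right)} = \sqrt{-4473 - 3 \left(-2 - 3\right)} = \sqrt{-4473 - -15} = \sqrt{-4473 + 15} = \sqrt{-4458} = i \sqrt{4458}$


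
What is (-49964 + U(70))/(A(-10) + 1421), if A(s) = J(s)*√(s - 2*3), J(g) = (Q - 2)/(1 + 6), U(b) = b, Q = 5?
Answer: -3474069326/98942953 + 4191096*I/98942953 ≈ -35.112 + 0.042359*I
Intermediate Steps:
J(g) = 3/7 (J(g) = (5 - 2)/(1 + 6) = 3/7)
A(s) = 3*√(-6 + s)/7 (A(s) = 3*√(s - 2*3)/7 = 3*√(s - 6)/7 = 3*√(-6 + s)/7)
(-49964 + U(70))/(A(-10) + 1421) = (-49964 + 70)/(3*√(-6 - 10)/7 + 1421) = -49894/(3*√(-16)/7 + 1421) = -49894/(3*(4*I)/7 + 1421) = -49894/(12*I/7 + 1421) = -49894*49*(1421 - 12*I/7)/98942953 = -2444806*(1421 - 12*I/7)/98942953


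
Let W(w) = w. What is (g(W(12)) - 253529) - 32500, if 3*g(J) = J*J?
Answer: -285981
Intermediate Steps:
g(J) = J²/3 (g(J) = (J*J)/3 = J²/3)
(g(W(12)) - 253529) - 32500 = ((⅓)*12² - 253529) - 32500 = ((⅓)*144 - 253529) - 32500 = (48 - 253529) - 32500 = -253481 - 32500 = -285981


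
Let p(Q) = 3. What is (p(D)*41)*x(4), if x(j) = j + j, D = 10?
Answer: 984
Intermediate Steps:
x(j) = 2*j
(p(D)*41)*x(4) = (3*41)*(2*4) = 123*8 = 984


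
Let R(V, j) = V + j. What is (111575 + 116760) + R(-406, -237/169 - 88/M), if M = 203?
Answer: 7819497220/34307 ≈ 2.2793e+5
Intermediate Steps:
(111575 + 116760) + R(-406, -237/169 - 88/M) = (111575 + 116760) + (-406 + (-237/169 - 88/203)) = 228335 + (-406 + (-237*1/169 - 88*1/203)) = 228335 + (-406 + (-237/169 - 88/203)) = 228335 + (-406 - 62983/34307) = 228335 - 13991625/34307 = 7819497220/34307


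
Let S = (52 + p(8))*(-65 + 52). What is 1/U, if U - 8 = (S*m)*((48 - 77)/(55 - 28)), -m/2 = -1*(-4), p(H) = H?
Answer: -9/60248 ≈ -0.00014938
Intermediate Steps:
m = -8 (m = -(-2)*(-4) = -2*4 = -8)
S = -780 (S = (52 + 8)*(-65 + 52) = 60*(-13) = -780)
U = -60248/9 (U = 8 + (-780*(-8))*((48 - 77)/(55 - 28)) = 8 + 6240*(-29/27) = 8 - 60320/9 = -60248/9 ≈ -6694.2)
1/U = 1/(-60248/9) = -9/60248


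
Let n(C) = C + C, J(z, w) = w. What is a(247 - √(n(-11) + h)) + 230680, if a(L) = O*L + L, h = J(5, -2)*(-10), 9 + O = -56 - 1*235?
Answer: 156827 + 299*I*√2 ≈ 1.5683e+5 + 422.85*I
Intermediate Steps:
O = -300 (O = -9 + (-56 - 1*235) = -9 + (-56 - 235) = -9 - 291 = -300)
n(C) = 2*C
h = 20 (h = -2*(-10) = 20)
a(L) = -299*L (a(L) = -300*L + L = -299*L)
a(247 - √(n(-11) + h)) + 230680 = -299*(247 - √(2*(-11) + 20)) + 230680 = -299*(247 - √(-22 + 20)) + 230680 = -299*(247 - √(-2)) + 230680 = -299*(247 - I*√2) + 230680 = (-73853 + 299*I*√2) + 230680 = 156827 + 299*I*√2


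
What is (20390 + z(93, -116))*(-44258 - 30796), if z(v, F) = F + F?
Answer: -1512938532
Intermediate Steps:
z(v, F) = 2*F
(20390 + z(93, -116))*(-44258 - 30796) = (20390 + 2*(-116))*(-44258 - 30796) = (20390 - 232)*(-75054) = 20158*(-75054) = -1512938532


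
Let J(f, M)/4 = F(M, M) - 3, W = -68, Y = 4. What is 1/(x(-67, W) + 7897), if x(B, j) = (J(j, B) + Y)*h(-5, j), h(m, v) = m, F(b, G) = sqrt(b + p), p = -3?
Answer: 7937/63023969 + 20*I*sqrt(70)/63023969 ≈ 0.00012594 + 2.6551e-6*I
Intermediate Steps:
F(b, G) = sqrt(-3 + b) (F(b, G) = sqrt(b - 3) = sqrt(-3 + b))
J(f, M) = -12 + 4*sqrt(-3 + M) (J(f, M) = 4*(sqrt(-3 + M) - 3) = 4*(-3 + sqrt(-3 + M)) = -12 + 4*sqrt(-3 + M))
x(B, j) = 40 - 20*sqrt(-3 + B) (x(B, j) = ((-12 + 4*sqrt(-3 + B)) + 4)*(-5) = (-8 + 4*sqrt(-3 + B))*(-5) = 40 - 20*sqrt(-3 + B))
1/(x(-67, W) + 7897) = 1/((40 - 20*sqrt(-3 - 67)) + 7897) = 1/((40 - 20*I*sqrt(70)) + 7897) = 1/(7937 - 20*I*sqrt(70))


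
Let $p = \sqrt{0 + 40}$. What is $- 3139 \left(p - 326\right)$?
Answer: $1023314 - 6278 \sqrt{10} \approx 1.0035 \cdot 10^{6}$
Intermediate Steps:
$p = 2 \sqrt{10}$ ($p = \sqrt{40} = 2 \sqrt{10} \approx 6.3246$)
$- 3139 \left(p - 326\right) = - 3139 \left(2 \sqrt{10} - 326\right) = - 3139 \left(-326 + 2 \sqrt{10}\right) = 1023314 - 6278 \sqrt{10}$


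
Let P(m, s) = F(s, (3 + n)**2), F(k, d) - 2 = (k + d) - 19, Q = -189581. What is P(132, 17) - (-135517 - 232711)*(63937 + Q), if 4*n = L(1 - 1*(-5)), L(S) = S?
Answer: -185062555247/4 ≈ -4.6266e+10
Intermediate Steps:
n = 3/2 (n = (1 - 1*(-5))/4 = (1 + 5)/4 = (1/4)*6 = 3/2 ≈ 1.5000)
F(k, d) = -17 + d + k (F(k, d) = 2 + ((k + d) - 19) = 2 + ((d + k) - 19) = 2 + (-19 + d + k) = -17 + d + k)
P(m, s) = 13/4 + s (P(m, s) = -17 + (3 + 3/2)**2 + s = -17 + (9/2)**2 + s = -17 + 81/4 + s = 13/4 + s)
P(132, 17) - (-135517 - 232711)*(63937 + Q) = (13/4 + 17) - (-135517 - 232711)*(63937 - 189581) = 81/4 - (-368228)*(-125644) = 81/4 - 1*46265638832 = 81/4 - 46265638832 = -185062555247/4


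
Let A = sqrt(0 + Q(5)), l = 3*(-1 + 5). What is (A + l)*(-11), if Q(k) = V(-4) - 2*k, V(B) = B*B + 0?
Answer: -132 - 11*sqrt(6) ≈ -158.94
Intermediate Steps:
V(B) = B**2 (V(B) = B**2 + 0 = B**2)
l = 12 (l = 3*4 = 12)
Q(k) = 16 - 2*k (Q(k) = (-4)**2 - 2*k = 16 - 2*k)
A = sqrt(6) (A = sqrt(0 + (16 - 2*5)) = sqrt(0 + (16 - 10)) = sqrt(0 + 6) = sqrt(6) ≈ 2.4495)
(A + l)*(-11) = (sqrt(6) + 12)*(-11) = (12 + sqrt(6))*(-11) = -132 - 11*sqrt(6)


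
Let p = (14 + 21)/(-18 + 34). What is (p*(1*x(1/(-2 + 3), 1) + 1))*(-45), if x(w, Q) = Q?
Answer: -1575/8 ≈ -196.88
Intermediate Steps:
p = 35/16 ≈ 2.1875
(p*(1*x(1/(-2 + 3), 1) + 1))*(-45) = (35*(1*1 + 1)/16)*(-45) = (35*(1 + 1)/16)*(-45) = ((35/16)*2)*(-45) = (35/8)*(-45) = -1575/8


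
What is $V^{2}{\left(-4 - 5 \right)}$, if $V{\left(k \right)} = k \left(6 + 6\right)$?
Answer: $11664$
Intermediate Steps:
$V{\left(k \right)} = 12 k$ ($V{\left(k \right)} = k 12 = 12 k$)
$V^{2}{\left(-4 - 5 \right)} = \left(12 \left(-4 - 5\right)\right)^{2} = \left(12 \left(-9\right)\right)^{2} = \left(-108\right)^{2} = 11664$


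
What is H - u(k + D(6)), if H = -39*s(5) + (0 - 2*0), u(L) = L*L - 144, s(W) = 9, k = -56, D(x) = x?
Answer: -2707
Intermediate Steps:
u(L) = -144 + L² (u(L) = L² - 144 = -144 + L²)
H = -351 (H = -39*9 + (0 - 2*0) = -351 + (0 + 0) = -351 + 0 = -351)
H - u(k + D(6)) = -351 - (-144 + (-56 + 6)²) = -351 - (-144 + (-50)²) = -351 - (-144 + 2500) = -351 - 1*2356 = -351 - 2356 = -2707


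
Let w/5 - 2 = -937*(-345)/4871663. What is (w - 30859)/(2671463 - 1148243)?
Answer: -25047385927/1236769085810 ≈ -0.020252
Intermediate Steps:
w = 50332955/4871663 (w = 10 + 5*(-937*(-345)/4871663) = 10 + 5*(323265*(1/4871663)) = 10 + 5*(323265/4871663) = 10 + 1616325/4871663 = 50332955/4871663 ≈ 10.332)
(w - 30859)/(2671463 - 1148243) = (50332955/4871663 - 30859)/(2671463 - 1148243) = -150284315562/4871663/1523220 = -150284315562/4871663*1/1523220 = -25047385927/1236769085810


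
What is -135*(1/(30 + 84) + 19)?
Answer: -97515/38 ≈ -2566.2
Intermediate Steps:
-135*(1/(30 + 84) + 19) = -135*(1/114 + 19) = -135*2167/114 = -97515/38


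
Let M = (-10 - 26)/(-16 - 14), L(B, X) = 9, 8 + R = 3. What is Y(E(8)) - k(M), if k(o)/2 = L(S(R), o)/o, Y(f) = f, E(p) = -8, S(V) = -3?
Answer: -23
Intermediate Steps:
R = -5 (R = -8 + 3 = -5)
M = 6/5 (M = -36/(-30) = -36*(-1/30) = 6/5 ≈ 1.2000)
k(o) = 18/o (k(o) = 2*(9/o) = 18/o)
Y(E(8)) - k(M) = -8 - 18/6/5 = -8 - 18*5/6 = -8 - 1*15 = -8 - 15 = -23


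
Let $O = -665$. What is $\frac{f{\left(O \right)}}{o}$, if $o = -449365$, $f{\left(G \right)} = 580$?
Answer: $- \frac{116}{89873} \approx -0.0012907$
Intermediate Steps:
$\frac{f{\left(O \right)}}{o} = \frac{580}{-449365} = 580 \left(- \frac{1}{449365}\right) = - \frac{116}{89873}$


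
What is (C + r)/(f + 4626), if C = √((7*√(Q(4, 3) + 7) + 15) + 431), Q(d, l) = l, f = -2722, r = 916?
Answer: 229/476 + √(446 + 7*√10)/1904 ≈ 0.49246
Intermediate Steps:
C = √(446 + 7*√10) (C = √((7*√(3 + 7) + 15) + 431) = √((7*√10 + 15) + 431) = √((15 + 7*√10) + 431) = √(446 + 7*√10) ≈ 21.636)
(C + r)/(f + 4626) = (√(446 + 7*√10) + 916)/(-2722 + 4626) = (916 + √(446 + 7*√10))/1904 = (916 + √(446 + 7*√10))*(1/1904) = 229/476 + √(446 + 7*√10)/1904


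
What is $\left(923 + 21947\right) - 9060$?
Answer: $13810$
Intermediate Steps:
$\left(923 + 21947\right) - 9060 = 22870 - 9060 = 13810$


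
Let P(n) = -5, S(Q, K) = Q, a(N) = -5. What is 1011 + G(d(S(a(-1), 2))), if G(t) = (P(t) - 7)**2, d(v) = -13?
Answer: 1155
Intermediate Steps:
G(t) = 144 (G(t) = (-5 - 7)**2 = (-12)**2 = 144)
1011 + G(d(S(a(-1), 2))) = 1011 + 144 = 1155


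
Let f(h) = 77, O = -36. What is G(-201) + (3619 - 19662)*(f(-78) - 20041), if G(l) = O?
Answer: 320282416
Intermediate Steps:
G(l) = -36
G(-201) + (3619 - 19662)*(f(-78) - 20041) = -36 + (3619 - 19662)*(77 - 20041) = -36 - 16043*(-19964) = -36 + 320282452 = 320282416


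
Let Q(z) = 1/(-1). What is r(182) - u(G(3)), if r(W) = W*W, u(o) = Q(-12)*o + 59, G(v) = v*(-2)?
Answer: 33059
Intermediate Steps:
G(v) = -2*v
Q(z) = -1
u(o) = 59 - o (u(o) = -o + 59 = 59 - o)
r(W) = W²
r(182) - u(G(3)) = 182² - (59 - (-2)*3) = 33124 - (59 - 1*(-6)) = 33124 - (59 + 6) = 33124 - 1*65 = 33124 - 65 = 33059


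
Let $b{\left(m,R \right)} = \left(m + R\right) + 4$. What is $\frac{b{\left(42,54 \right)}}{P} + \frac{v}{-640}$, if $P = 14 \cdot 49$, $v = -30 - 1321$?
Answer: $\frac{495393}{219520} \approx 2.2567$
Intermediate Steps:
$b{\left(m,R \right)} = 4 + R + m$ ($b{\left(m,R \right)} = \left(R + m\right) + 4 = 4 + R + m$)
$v = -1351$
$P = 686$
$\frac{b{\left(42,54 \right)}}{P} + \frac{v}{-640} = \frac{4 + 54 + 42}{686} - \frac{1351}{-640} = 100 \cdot \frac{1}{686} - - \frac{1351}{640} = \frac{50}{343} + \frac{1351}{640} = \frac{495393}{219520}$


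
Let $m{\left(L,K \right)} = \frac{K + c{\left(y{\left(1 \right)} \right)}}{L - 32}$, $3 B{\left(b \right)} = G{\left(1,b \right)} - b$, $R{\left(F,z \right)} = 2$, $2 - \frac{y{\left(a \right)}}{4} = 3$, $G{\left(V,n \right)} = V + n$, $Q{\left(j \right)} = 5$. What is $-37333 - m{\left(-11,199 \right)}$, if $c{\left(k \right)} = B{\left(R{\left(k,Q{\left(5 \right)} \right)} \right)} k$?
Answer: $- \frac{4815364}{129} \approx -37328.0$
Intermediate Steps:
$y{\left(a \right)} = -4$ ($y{\left(a \right)} = 8 - 12 = -4$)
$B{\left(b \right)} = \frac{1}{3}$ ($B{\left(b \right)} = \frac{\left(1 + b\right) - b}{3} = \frac{1}{3} \cdot 1 = \frac{1}{3}$)
$c{\left(k \right)} = \frac{k}{3}$
$m{\left(L,K \right)} = \frac{- \frac{4}{3} + K}{-32 + L}$ ($m{\left(L,K \right)} = \frac{K + \frac{1}{3} \left(-4\right)}{L - 32} = \frac{K - \frac{4}{3}}{-32 + L} = \frac{- \frac{4}{3} + K}{-32 + L}$)
$-37333 - m{\left(-11,199 \right)} = -37333 - \frac{- \frac{4}{3} + 199}{-32 - 11} = -37333 - \frac{1}{-43} \cdot \frac{593}{3} = -37333 - \left(- \frac{1}{43}\right) \frac{593}{3} = -37333 - - \frac{593}{129} = -37333 + \frac{593}{129} = - \frac{4815364}{129}$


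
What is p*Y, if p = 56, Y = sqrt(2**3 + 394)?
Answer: 56*sqrt(402) ≈ 1122.8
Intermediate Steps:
Y = sqrt(402) (Y = sqrt(8 + 394) = sqrt(402) ≈ 20.050)
p*Y = 56*sqrt(402)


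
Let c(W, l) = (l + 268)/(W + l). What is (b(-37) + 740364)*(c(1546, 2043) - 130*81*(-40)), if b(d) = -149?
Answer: 1118974955298865/3589 ≈ 3.1178e+11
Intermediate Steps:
c(W, l) = (268 + l)/(W + l)
(b(-37) + 740364)*(c(1546, 2043) - 130*81*(-40)) = (-149 + 740364)*((268 + 2043)/(1546 + 2043) - 130*81*(-40)) = 740215*(2311/3589 - 10530*(-40)) = 740215*((1/3589)*2311 + 421200) = 740215*(2311/3589 + 421200) = 740215*(1511689111/3589) = 1118974955298865/3589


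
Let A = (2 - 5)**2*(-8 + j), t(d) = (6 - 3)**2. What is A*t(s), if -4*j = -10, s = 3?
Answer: -891/2 ≈ -445.50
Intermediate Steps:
j = 5/2 (j = -1/4*(-10) = 5/2 ≈ 2.5000)
t(d) = 9 (t(d) = 3**2 = 9)
A = -99/2 (A = (2 - 5)**2*(-8 + 5/2) = (-3)**2*(-11/2) = 9*(-11/2) = -99/2 ≈ -49.500)
A*t(s) = -99/2*9 = -891/2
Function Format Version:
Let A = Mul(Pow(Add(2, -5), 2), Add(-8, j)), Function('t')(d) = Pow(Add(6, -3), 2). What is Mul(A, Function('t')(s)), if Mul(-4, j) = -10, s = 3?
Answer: Rational(-891, 2) ≈ -445.50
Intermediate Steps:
j = Rational(5, 2) (j = Mul(Rational(-1, 4), -10) = Rational(5, 2) ≈ 2.5000)
Function('t')(d) = 9 (Function('t')(d) = Pow(3, 2) = 9)
A = Rational(-99, 2) (A = Mul(Pow(Add(2, -5), 2), Add(-8, Rational(5, 2))) = Mul(Pow(-3, 2), Rational(-11, 2)) = Mul(9, Rational(-11, 2)) = Rational(-99, 2) ≈ -49.500)
Mul(A, Function('t')(s)) = Mul(Rational(-99, 2), 9) = Rational(-891, 2)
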